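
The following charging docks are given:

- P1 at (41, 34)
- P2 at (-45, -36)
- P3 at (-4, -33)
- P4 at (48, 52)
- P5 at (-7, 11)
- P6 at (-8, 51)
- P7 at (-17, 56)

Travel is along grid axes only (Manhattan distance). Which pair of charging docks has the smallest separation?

P6 and P7

Pairwise distances:
P1–P2: 156
P1–P3: 112
P1–P4: 25
P1–P5: 71
P1–P6: 66
P1–P7: 80
P2–P3: 44
P2–P4: 181
P2–P5: 85
P2–P6: 124
P2–P7: 120
P3–P4: 137
P3–P5: 47
P3–P6: 88
P3–P7: 102
P4–P5: 96
P4–P6: 57
P4–P7: 69
P5–P6: 41
P5–P7: 55
P6–P7: 14
Closest pair: P6–P7 at 14.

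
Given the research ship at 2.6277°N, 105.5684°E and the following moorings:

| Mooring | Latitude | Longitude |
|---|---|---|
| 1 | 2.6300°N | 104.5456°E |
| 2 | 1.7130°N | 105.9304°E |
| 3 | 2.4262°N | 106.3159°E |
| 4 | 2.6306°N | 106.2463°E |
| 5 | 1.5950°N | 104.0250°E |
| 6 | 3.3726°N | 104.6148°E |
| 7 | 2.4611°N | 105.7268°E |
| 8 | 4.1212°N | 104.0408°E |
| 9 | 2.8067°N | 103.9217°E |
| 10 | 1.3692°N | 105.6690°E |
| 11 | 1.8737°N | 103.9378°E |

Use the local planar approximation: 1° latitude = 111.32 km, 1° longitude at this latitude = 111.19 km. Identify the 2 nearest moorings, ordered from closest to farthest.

7, 4

Distances from 2.6277°N, 105.5684°E:
1: 113.7254 km
2: 109.4913 km
3: 86.0882 km
4: 75.3764 km
5: 206.5576 km
6: 134.6055 km
7: 25.5764 km
8: 237.6795 km
9: 184.1777 km
10: 140.5421 km
11: 199.7928 km
Sorted: 7 (25.5764 km) < 4 (75.3764 km) < 3 (86.0882 km) < 2 (109.4913 km) < …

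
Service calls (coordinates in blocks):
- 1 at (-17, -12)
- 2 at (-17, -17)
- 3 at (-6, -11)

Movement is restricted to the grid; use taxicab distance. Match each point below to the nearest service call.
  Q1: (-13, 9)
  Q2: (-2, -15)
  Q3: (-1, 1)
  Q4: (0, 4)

Q1 at (-13, 9):
  1: |-4| + |-21| = 4 + 21 = 25 blocks
  2: |-4| + |-26| = 4 + 26 = 30 blocks
  3: |7| + |-20| = 7 + 20 = 27 blocks
  → nearest: 1 (25 blocks)
Q2 at (-2, -15):
  1: |-15| + |3| = 15 + 3 = 18 blocks
  2: |-15| + |-2| = 15 + 2 = 17 blocks
  3: |-4| + |4| = 4 + 4 = 8 blocks
  → nearest: 3 (8 blocks)
Q3 at (-1, 1):
  1: |-16| + |-13| = 16 + 13 = 29 blocks
  2: |-16| + |-18| = 16 + 18 = 34 blocks
  3: |-5| + |-12| = 5 + 12 = 17 blocks
  → nearest: 3 (17 blocks)
Q4 at (0, 4):
  1: |-17| + |-16| = 17 + 16 = 33 blocks
  2: |-17| + |-21| = 17 + 21 = 38 blocks
  3: |-6| + |-15| = 6 + 15 = 21 blocks
  → nearest: 3 (21 blocks)

Q1→1; Q2→3; Q3→3; Q4→3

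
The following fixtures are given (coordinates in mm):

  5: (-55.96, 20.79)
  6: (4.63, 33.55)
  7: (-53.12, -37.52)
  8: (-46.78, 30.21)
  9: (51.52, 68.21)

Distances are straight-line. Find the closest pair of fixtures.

Pairwise distances:
5–6: √((60.59)² + (12.76)²) = √(3671.1481 + 162.8176) = 61.92 mm
5–7: √((2.84)² + (-58.31)²) = √(8.0656 + 3400.0561) = 58.38 mm
5–8: √((9.18)² + (9.42)²) = √(84.2724 + 88.7364) = 13.15 mm
5–9: √((107.48)² + (47.42)²) = √(11551.9504 + 2248.6564) = 117.48 mm
6–7: √((-57.75)² + (-71.07)²) = √(3335.0625 + 5050.9449) = 91.58 mm
6–8: √((-51.41)² + (-3.34)²) = √(2642.9881 + 11.1556) = 51.52 mm
6–9: √((46.89)² + (34.66)²) = √(2198.6721 + 1201.3156) = 58.31 mm
7–8: √((6.34)² + (67.73)²) = √(40.1956 + 4587.3529) = 68.03 mm
7–9: √((104.64)² + (105.73)²) = √(10949.5296 + 11178.8329) = 148.76 mm
8–9: √((98.30)² + (38.00)²) = √(9662.8900 + 1444.0000) = 105.39 mm
Closest pair: 5–8 at 13.15 mm.

5 and 8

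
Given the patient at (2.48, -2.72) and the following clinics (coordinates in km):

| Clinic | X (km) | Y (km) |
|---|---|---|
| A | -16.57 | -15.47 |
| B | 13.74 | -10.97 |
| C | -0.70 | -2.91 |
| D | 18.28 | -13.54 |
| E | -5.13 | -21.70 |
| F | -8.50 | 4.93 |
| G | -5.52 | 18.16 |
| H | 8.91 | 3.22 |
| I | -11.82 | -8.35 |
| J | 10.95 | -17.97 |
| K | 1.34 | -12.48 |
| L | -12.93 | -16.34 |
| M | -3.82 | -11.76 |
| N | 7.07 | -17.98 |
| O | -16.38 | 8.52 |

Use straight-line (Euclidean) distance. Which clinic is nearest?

Distances from (2.48, -2.72):
A: √((-19.05)² + (-12.75)²) = √(362.9025 + 162.5625) = 22.92 km
B: √((11.26)² + (-8.25)²) = √(126.7876 + 68.0625) = 13.96 km
C: √((-3.18)² + (-0.19)²) = √(10.1124 + 0.0361) = 3.19 km
D: √((15.80)² + (-10.82)²) = √(249.6400 + 117.0724) = 19.15 km
E: √((-7.61)² + (-18.98)²) = √(57.9121 + 360.2404) = 20.45 km
F: √((-10.98)² + (7.65)²) = √(120.5604 + 58.5225) = 13.38 km
G: √((-8.00)² + (20.88)²) = √(64.0000 + 435.9744) = 22.36 km
H: √((6.43)² + (5.94)²) = √(41.3449 + 35.2836) = 8.75 km
I: √((-14.30)² + (-5.63)²) = √(204.4900 + 31.6969) = 15.37 km
J: √((8.47)² + (-15.25)²) = √(71.7409 + 232.5625) = 17.44 km
K: √((-1.14)² + (-9.76)²) = √(1.2996 + 95.2576) = 9.83 km
L: √((-15.41)² + (-13.62)²) = √(237.4681 + 185.5044) = 20.57 km
M: √((-6.30)² + (-9.04)²) = √(39.6900 + 81.7216) = 11.02 km
N: √((4.59)² + (-15.26)²) = √(21.0681 + 232.8676) = 15.94 km
O: √((-18.86)² + (11.24)²) = √(355.6996 + 126.3376) = 21.96 km
Minimum: C at 3.19 km.

C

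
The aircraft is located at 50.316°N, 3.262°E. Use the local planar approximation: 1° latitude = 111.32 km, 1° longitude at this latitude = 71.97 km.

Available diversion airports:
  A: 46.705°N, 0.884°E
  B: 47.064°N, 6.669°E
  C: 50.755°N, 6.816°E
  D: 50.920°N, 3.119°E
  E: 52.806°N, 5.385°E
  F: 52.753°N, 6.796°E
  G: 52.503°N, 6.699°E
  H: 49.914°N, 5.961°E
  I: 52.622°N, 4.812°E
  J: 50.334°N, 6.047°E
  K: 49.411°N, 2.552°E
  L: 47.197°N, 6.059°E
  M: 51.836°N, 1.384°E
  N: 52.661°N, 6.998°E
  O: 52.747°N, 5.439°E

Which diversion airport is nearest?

Distances from 50.316°N, 3.262°E:
A: √((-3.611·111.32)² + (-2.378·71.97)²) = √(161585.12263 + 29290.49465) = 436.893 km
B: √((-3.252·111.32)² + (3.407·71.97)²) = √(131053.15152 + 60123.91782) = 437.238 km
C: √((0.439·111.32)² + (3.554·71.97)²) = √(2388.22608 + 65424.11435) = 260.408 km
D: √((0.604·111.32)² + (-0.143·71.97)²) = √(4520.85182 + 105.91929) = 68.020 km
E: √((2.490·111.32)² + (2.123·71.97)²) = √(76832.52209 + 23345.49000) = 316.509 km
F: √((2.437·111.32)² + (3.534·71.97)²) = √(73596.54956 + 64689.84279) = 371.869 km
G: √((2.187·111.32)² + (3.437·71.97)²) = √(59271.23294 + 61187.40990) = 347.072 km
H: √((-0.402·111.32)² + (2.699·71.97)²) = √(2002.61978 + 37731.90866) = 199.335 km
I: √((2.306·111.32)² + (1.550·71.97)²) = √(65896.90254 + 12444.18336) = 279.895 km
J: √((0.018·111.32)² + (2.785·71.97)²) = √(4.01505 + 40174.77049) = 200.446 km
K: √((-0.905·111.32)² + (-0.710·71.97)²) = √(10149.47443 + 2611.07714) = 112.963 km
L: √((-3.119·111.32)² + (2.797·71.97)²) = √(120552.75640 + 40521.72623) = 401.341 km
M: √((1.520·111.32)² + (-1.878·71.97)²) = √(28630.80580 + 18268.13369) = 216.562 km
N: √((2.345·111.32)² + (3.736·71.97)²) = √(68144.70086 + 72296.41138) = 374.755 km
O: √((2.431·111.32)² + (2.177·71.97)²) = √(73234.59986 + 24548.21190) = 312.702 km
Minimum: D at 68.020 km.

D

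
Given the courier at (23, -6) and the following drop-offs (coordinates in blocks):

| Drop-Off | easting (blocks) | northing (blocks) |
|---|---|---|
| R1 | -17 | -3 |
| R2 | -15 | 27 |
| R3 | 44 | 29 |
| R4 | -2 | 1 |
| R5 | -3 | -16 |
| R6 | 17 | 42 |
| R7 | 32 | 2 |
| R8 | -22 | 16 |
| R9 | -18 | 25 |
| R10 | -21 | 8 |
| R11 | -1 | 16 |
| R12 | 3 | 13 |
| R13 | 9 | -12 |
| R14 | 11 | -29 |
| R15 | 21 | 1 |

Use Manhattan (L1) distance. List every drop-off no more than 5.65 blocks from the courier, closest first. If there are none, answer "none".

none

Distances from (23, -6):
R1: |-40| + |3| = 40 + 3 = 43 blocks
R2: |-38| + |33| = 38 + 33 = 71 blocks
R3: |21| + |35| = 21 + 35 = 56 blocks
R4: |-25| + |7| = 25 + 7 = 32 blocks
R5: |-26| + |-10| = 26 + 10 = 36 blocks
R6: |-6| + |48| = 6 + 48 = 54 blocks
R7: |9| + |8| = 9 + 8 = 17 blocks
R8: |-45| + |22| = 45 + 22 = 67 blocks
R9: |-41| + |31| = 41 + 31 = 72 blocks
R10: |-44| + |14| = 44 + 14 = 58 blocks
R11: |-24| + |22| = 24 + 22 = 46 blocks
R12: |-20| + |19| = 20 + 19 = 39 blocks
R13: |-14| + |-6| = 14 + 6 = 20 blocks
R14: |-12| + |-23| = 12 + 23 = 35 blocks
R15: |-2| + |7| = 2 + 7 = 9 blocks
Threshold 5.65 blocks: none within range.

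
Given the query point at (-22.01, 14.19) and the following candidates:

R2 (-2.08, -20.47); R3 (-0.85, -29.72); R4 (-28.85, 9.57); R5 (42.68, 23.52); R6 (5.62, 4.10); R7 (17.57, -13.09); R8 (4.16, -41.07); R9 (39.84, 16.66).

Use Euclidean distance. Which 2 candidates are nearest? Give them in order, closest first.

R4, R6

Distances from (-22.01, 14.19):
R2: √((19.93)² + (-34.66)²) = √(397.2049 + 1201.3156) = 39.98
R3: √((21.16)² + (-43.91)²) = √(447.7456 + 1928.0881) = 48.74
R4: √((-6.84)² + (-4.62)²) = √(46.7856 + 21.3444) = 8.25
R5: √((64.69)² + (9.33)²) = √(4184.7961 + 87.0489) = 65.36
R6: √((27.63)² + (-10.09)²) = √(763.4169 + 101.8081) = 29.41
R7: √((39.58)² + (-27.28)²) = √(1566.5764 + 744.1984) = 48.07
R8: √((26.17)² + (-55.26)²) = √(684.8689 + 3053.6676) = 61.14
R9: √((61.85)² + (2.47)²) = √(3825.4225 + 6.1009) = 61.90
Sorted: R4 (8.25) < R6 (29.41) < R2 (39.98) < R7 (48.07) < …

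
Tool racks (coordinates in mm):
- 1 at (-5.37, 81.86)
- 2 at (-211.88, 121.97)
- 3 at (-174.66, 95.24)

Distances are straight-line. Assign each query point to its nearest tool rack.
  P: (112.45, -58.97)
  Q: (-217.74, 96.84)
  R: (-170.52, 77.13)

P→1; Q→2; R→3

P at (112.45, -58.97):
  1: 183.62 mm
  2: 371.39 mm
  3: 325.90 mm
  → nearest: 1 (183.62 mm)
Q at (-217.74, 96.84):
  1: 212.90 mm
  2: 25.80 mm
  3: 43.11 mm
  → nearest: 2 (25.80 mm)
R at (-170.52, 77.13):
  1: 165.22 mm
  2: 61.00 mm
  3: 18.58 mm
  → nearest: 3 (18.58 mm)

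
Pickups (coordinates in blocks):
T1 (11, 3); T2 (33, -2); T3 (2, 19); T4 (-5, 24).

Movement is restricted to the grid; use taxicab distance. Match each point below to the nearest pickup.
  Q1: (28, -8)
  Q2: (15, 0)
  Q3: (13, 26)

Q1 at (28, -8):
  T1: 28 blocks
  T2: 11 blocks
  T3: 53 blocks
  T4: 65 blocks
  → nearest: T2 (11 blocks)
Q2 at (15, 0):
  T1: 7 blocks
  T2: 20 blocks
  T3: 32 blocks
  T4: 44 blocks
  → nearest: T1 (7 blocks)
Q3 at (13, 26):
  T1: 25 blocks
  T2: 48 blocks
  T3: 18 blocks
  T4: 20 blocks
  → nearest: T3 (18 blocks)

Q1→T2; Q2→T1; Q3→T3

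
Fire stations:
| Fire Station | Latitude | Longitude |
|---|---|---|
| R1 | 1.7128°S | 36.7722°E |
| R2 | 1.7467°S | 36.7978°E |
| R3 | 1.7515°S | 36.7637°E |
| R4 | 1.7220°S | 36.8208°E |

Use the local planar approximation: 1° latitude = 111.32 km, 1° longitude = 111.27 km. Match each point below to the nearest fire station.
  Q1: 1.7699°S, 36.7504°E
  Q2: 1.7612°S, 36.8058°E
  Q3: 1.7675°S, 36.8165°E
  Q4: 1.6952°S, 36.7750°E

Q1 at 1.7699°S, 36.7504°E:
  R1: 6.8035 km
  R2: 5.8726 km
  R3: 2.5270 km
  R4: 9.4760 km
  → nearest: R3 (2.5270 km)
Q2 at 1.7612°S, 36.8058°E:
  R1: 6.5580 km
  R2: 1.8433 km
  R3: 4.8073 km
  R4: 4.6720 km
  → nearest: R2 (1.8433 km)
Q3 at 1.7675°S, 36.8165°E:
  R1: 7.8343 km
  R2: 3.1130 km
  R3: 6.1391 km
  R4: 5.0876 km
  → nearest: R2 (3.1130 km)
Q4 at 1.6952°S, 36.7750°E:
  R1: 1.9838 km
  R2: 6.2692 km
  R3: 6.3922 km
  R4: 5.9052 km
  → nearest: R1 (1.9838 km)

Q1→R3; Q2→R2; Q3→R2; Q4→R1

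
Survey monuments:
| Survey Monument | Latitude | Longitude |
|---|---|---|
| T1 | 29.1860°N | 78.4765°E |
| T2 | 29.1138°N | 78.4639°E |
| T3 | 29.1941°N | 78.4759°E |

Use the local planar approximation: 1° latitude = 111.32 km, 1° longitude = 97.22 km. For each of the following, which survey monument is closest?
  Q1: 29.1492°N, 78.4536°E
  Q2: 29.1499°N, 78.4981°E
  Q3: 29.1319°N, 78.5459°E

Q1 at 29.1492°N, 78.4536°E:
  T1: 4.6625 km
  T2: 4.0660 km
  T3: 5.4482 km
  → nearest: T2 (4.0660 km)
Q2 at 29.1499°N, 78.4981°E:
  T1: 4.5342 km
  T2: 5.2158 km
  T3: 5.3729 km
  → nearest: T1 (4.5342 km)
Q3 at 29.1319°N, 78.5459°E:
  T1: 9.0439 km
  T2: 8.2227 km
  T3: 9.7086 km
  → nearest: T2 (8.2227 km)

Q1→T2; Q2→T1; Q3→T2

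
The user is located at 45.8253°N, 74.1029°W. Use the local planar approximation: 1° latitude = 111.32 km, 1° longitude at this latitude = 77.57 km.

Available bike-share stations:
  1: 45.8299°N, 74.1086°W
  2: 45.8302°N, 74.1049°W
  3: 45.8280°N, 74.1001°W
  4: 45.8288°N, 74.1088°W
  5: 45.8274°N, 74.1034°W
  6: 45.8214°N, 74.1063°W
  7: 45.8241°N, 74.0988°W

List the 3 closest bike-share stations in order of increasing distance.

Distances from 45.8253°N, 74.1029°W:
1: √((0.0046·111.32)² + (-0.0057·77.57)²) = √(0.262218 + 0.195496) = 0.6765 km
2: √((0.0049·111.32)² + (-0.0020·77.57)²) = √(0.297535 + 0.024068) = 0.5671 km
3: √((0.0027·111.32)² + (0.0028·77.57)²) = √(0.090339 + 0.047174) = 0.3708 km
4: √((0.0035·111.32)² + (-0.0059·77.57)²) = √(0.151804 + 0.209455) = 0.6010 km
5: √((0.0021·111.32)² + (-0.0005·77.57)²) = √(0.054649 + 0.001504) = 0.2370 km
6: √((-0.0039·111.32)² + (-0.0034·77.57)²) = √(0.188484 + 0.069558) = 0.5080 km
7: √((-0.0012·111.32)² + (0.0041·77.57)²) = √(0.017845 + 0.101148) = 0.3450 km
Sorted: 5 (0.2370 km) < 7 (0.3450 km) < 3 (0.3708 km) < 6 (0.5080 km) < 2 (0.5671 km) < …

5, 7, 3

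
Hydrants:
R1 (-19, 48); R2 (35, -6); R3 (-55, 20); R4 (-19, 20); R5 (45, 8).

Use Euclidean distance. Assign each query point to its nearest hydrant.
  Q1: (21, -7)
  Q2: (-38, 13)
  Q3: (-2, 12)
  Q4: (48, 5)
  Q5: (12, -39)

Q1→R2; Q2→R3; Q3→R4; Q4→R5; Q5→R2

Q1 at (21, -7):
  R1: √((-40)² + (55)²) = √(1600.0000 + 3025.0000) = 68.01
  R2: √((14)² + (1)²) = √(196.0000 + 1.0000) = 14.04
  R3: √((-76)² + (27)²) = √(5776.0000 + 729.0000) = 80.65
  R4: √((-40)² + (27)²) = √(1600.0000 + 729.0000) = 48.26
  R5: √((24)² + (15)²) = √(576.0000 + 225.0000) = 28.30
  → nearest: R2 (14.04)
Q2 at (-38, 13):
  R1: √((19)² + (35)²) = √(361.0000 + 1225.0000) = 39.82
  R2: √((73)² + (-19)²) = √(5329.0000 + 361.0000) = 75.43
  R3: √((-17)² + (7)²) = √(289.0000 + 49.0000) = 18.38
  R4: √((19)² + (7)²) = √(361.0000 + 49.0000) = 20.25
  R5: √((83)² + (-5)²) = √(6889.0000 + 25.0000) = 83.15
  → nearest: R3 (18.38)
Q3 at (-2, 12):
  R1: √((-17)² + (36)²) = √(289.0000 + 1296.0000) = 39.81
  R2: √((37)² + (-18)²) = √(1369.0000 + 324.0000) = 41.15
  R3: √((-53)² + (8)²) = √(2809.0000 + 64.0000) = 53.60
  R4: √((-17)² + (8)²) = √(289.0000 + 64.0000) = 18.79
  R5: √((47)² + (-4)²) = √(2209.0000 + 16.0000) = 47.17
  → nearest: R4 (18.79)
Q4 at (48, 5):
  R1: √((-67)² + (43)²) = √(4489.0000 + 1849.0000) = 79.61
  R2: √((-13)² + (-11)²) = √(169.0000 + 121.0000) = 17.03
  R3: √((-103)² + (15)²) = √(10609.0000 + 225.0000) = 104.09
  R4: √((-67)² + (15)²) = √(4489.0000 + 225.0000) = 68.66
  R5: √((-3)² + (3)²) = √(9.0000 + 9.0000) = 4.24
  → nearest: R5 (4.24)
Q5 at (12, -39):
  R1: √((-31)² + (87)²) = √(961.0000 + 7569.0000) = 92.36
  R2: √((23)² + (33)²) = √(529.0000 + 1089.0000) = 40.22
  R3: √((-67)² + (59)²) = √(4489.0000 + 3481.0000) = 89.27
  R4: √((-31)² + (59)²) = √(961.0000 + 3481.0000) = 66.65
  R5: √((33)² + (47)²) = √(1089.0000 + 2209.0000) = 57.43
  → nearest: R2 (40.22)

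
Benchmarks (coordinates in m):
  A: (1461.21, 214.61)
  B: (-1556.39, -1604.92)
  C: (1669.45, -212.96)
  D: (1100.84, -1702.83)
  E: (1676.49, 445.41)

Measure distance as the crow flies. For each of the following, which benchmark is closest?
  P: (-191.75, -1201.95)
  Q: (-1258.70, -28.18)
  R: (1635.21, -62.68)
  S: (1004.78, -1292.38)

P at (-191.75, -1201.95):
  A: 2176.91 m
  B: 1422.89 m
  C: 2107.64 m
  D: 1386.24 m
  E: 2490.81 m
  → nearest: D (1386.24 m)
Q at (-1258.70, -28.18):
  A: 2730.72 m
  B: 1604.60 m
  C: 2933.97 m
  D: 2893.42 m
  E: 2973.15 m
  → nearest: B (1604.60 m)
R at (1635.21, -62.68):
  A: 327.36 m
  B: 3544.69 m
  C: 154.13 m
  D: 1725.01 m
  E: 509.76 m
  → nearest: C (154.13 m)
S at (1004.78, -1292.38):
  A: 1574.59 m
  B: 2580.17 m
  C: 1267.65 m
  D: 421.54 m
  E: 1863.09 m
  → nearest: D (421.54 m)

P→D; Q→B; R→C; S→D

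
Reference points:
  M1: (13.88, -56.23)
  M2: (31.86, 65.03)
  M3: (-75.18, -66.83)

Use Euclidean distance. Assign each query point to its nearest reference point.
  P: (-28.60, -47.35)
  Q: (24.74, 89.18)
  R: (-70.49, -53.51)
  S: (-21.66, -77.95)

P→M1; Q→M2; R→M3; S→M1

P at (-28.60, -47.35):
  M1: 43.40
  M2: 127.61
  M3: 50.49
  → nearest: M1 (43.40)
Q at (24.74, 89.18):
  M1: 145.81
  M2: 25.18
  M3: 185.27
  → nearest: M2 (25.18)
R at (-70.49, -53.51):
  M1: 84.41
  M2: 156.61
  M3: 14.12
  → nearest: M3 (14.12)
S at (-21.66, -77.95):
  M1: 41.65
  M2: 152.67
  M3: 54.66
  → nearest: M1 (41.65)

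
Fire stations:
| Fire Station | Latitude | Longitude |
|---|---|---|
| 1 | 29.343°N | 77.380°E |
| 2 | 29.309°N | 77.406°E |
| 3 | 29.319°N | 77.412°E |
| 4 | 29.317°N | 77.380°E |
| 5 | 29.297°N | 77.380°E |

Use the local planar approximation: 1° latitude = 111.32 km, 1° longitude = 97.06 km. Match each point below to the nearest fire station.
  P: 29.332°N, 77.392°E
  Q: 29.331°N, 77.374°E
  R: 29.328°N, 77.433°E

P→1; Q→1; R→3

P at 29.332°N, 77.392°E:
  1: 1.690 km
  2: 2.899 km
  3: 2.421 km
  4: 2.036 km
  5: 4.067 km
  → nearest: 1 (1.690 km)
Q at 29.331°N, 77.374°E:
  1: 1.457 km
  2: 3.955 km
  3: 3.923 km
  4: 1.664 km
  5: 3.829 km
  → nearest: 1 (1.457 km)
R at 29.328°N, 77.433°E:
  1: 5.408 km
  2: 3.368 km
  3: 2.271 km
  4: 5.288 km
  5: 6.194 km
  → nearest: 3 (2.271 km)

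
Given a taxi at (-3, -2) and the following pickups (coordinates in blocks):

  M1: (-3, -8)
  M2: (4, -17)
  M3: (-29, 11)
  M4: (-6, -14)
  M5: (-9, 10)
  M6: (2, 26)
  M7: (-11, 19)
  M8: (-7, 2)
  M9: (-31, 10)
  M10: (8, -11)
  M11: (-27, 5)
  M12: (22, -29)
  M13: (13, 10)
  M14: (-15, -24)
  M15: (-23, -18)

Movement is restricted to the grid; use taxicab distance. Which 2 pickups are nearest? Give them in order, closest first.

Distances from (-3, -2):
M1: |0| + |-6| = 0 + 6 = 6 blocks
M2: |7| + |-15| = 7 + 15 = 22 blocks
M3: |-26| + |13| = 26 + 13 = 39 blocks
M4: |-3| + |-12| = 3 + 12 = 15 blocks
M5: |-6| + |12| = 6 + 12 = 18 blocks
M6: |5| + |28| = 5 + 28 = 33 blocks
M7: |-8| + |21| = 8 + 21 = 29 blocks
M8: |-4| + |4| = 4 + 4 = 8 blocks
M9: |-28| + |12| = 28 + 12 = 40 blocks
M10: |11| + |-9| = 11 + 9 = 20 blocks
M11: |-24| + |7| = 24 + 7 = 31 blocks
M12: |25| + |-27| = 25 + 27 = 52 blocks
M13: |16| + |12| = 16 + 12 = 28 blocks
M14: |-12| + |-22| = 12 + 22 = 34 blocks
M15: |-20| + |-16| = 20 + 16 = 36 blocks
Sorted: M1 (6 blocks) < M8 (8 blocks) < M4 (15 blocks) < M5 (18 blocks) < …

M1, M8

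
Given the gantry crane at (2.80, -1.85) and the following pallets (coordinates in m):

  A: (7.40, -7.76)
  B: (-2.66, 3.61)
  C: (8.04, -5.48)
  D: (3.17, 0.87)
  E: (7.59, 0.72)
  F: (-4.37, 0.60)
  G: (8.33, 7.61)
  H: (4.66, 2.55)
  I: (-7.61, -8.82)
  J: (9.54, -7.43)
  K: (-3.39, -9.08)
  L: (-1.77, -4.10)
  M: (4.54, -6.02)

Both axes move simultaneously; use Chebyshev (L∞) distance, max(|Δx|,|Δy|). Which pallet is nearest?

D

Distances from (2.80, -1.85):
A: max(|4.60|, |-5.91|) = 5.91 m
B: max(|-5.46|, |5.46|) = 5.46 m
C: max(|5.24|, |-3.63|) = 5.24 m
D: max(|0.37|, |2.72|) = 2.72 m
E: max(|4.79|, |2.57|) = 4.79 m
F: max(|-7.17|, |2.45|) = 7.17 m
G: max(|5.53|, |9.46|) = 9.46 m
H: max(|1.86|, |4.40|) = 4.40 m
I: max(|-10.41|, |-6.97|) = 10.41 m
J: max(|6.74|, |-5.58|) = 6.74 m
K: max(|-6.19|, |-7.23|) = 7.23 m
L: max(|-4.57|, |-2.25|) = 4.57 m
M: max(|1.74|, |-4.17|) = 4.17 m
Minimum: D at 2.72 m.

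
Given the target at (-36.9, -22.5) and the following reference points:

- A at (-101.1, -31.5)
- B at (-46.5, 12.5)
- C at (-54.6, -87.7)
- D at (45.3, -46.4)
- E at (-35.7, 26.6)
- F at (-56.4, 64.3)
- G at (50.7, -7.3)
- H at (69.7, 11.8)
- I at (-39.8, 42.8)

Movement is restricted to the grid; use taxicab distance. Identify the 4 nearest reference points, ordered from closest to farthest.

Distances from (-36.9, -22.5):
A: 73.2
B: 44.6
C: 82.9
D: 106.1
E: 50.3
F: 106.3
G: 102.8
H: 140.9
I: 68.2
Sorted: B (44.6) < E (50.3) < I (68.2) < A (73.2) < C (82.9) < G (102.8) < …

B, E, I, A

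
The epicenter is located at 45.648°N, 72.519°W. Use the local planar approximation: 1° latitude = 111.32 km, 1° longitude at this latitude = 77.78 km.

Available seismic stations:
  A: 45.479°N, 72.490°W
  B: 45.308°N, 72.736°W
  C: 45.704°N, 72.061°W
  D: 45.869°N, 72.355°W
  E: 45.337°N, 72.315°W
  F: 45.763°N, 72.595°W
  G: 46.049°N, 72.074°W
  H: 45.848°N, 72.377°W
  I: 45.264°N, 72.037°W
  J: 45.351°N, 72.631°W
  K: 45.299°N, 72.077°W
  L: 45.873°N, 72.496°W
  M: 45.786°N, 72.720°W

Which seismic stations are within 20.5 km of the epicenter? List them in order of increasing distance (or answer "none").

F, A

Distances from 45.648°N, 72.519°W:
A: 18.948 km
B: 41.442 km
C: 36.165 km
D: 27.712 km
E: 38.083 km
F: 14.101 km
G: 56.486 km
H: 24.853 km
I: 56.858 km
J: 34.190 km
K: 51.877 km
L: 25.111 km
M: 21.918 km
Threshold 20.5 km: F (14.101 km), A (18.948 km) are within range.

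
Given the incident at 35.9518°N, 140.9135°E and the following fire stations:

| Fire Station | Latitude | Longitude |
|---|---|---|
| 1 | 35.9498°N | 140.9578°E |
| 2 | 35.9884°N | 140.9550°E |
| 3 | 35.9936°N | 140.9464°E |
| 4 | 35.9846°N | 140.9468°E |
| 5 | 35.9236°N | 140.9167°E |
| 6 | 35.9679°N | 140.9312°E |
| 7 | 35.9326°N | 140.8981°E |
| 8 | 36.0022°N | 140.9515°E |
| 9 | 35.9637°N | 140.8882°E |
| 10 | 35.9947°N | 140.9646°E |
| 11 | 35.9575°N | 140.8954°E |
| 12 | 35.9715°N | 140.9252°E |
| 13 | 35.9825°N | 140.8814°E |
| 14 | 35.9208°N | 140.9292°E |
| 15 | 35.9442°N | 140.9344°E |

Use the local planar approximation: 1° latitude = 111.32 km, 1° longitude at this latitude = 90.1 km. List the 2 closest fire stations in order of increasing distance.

11, 15

Distances from 35.9518°N, 140.9135°E:
1: 3.9976 km
2: 5.5300 km
3: 5.5172 km
4: 4.7259 km
5: 3.1524 km
6: 2.3991 km
7: 2.5482 km
8: 6.5727 km
9: 2.6365 km
10: 6.6336 km
11: 1.7499 km
12: 2.4332 km
13: 4.4771 km
14: 3.7296 km
15: 2.0644 km
Sorted: 11 (1.7499 km) < 15 (2.0644 km) < 6 (2.3991 km) < 12 (2.4332 km) < …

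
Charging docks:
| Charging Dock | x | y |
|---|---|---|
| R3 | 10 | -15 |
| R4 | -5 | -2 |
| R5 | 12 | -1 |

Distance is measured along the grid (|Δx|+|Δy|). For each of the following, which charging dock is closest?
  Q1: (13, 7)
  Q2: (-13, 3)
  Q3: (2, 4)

Q1→R5; Q2→R4; Q3→R4

Q1 at (13, 7):
  R3: |-3| + |-22| = 3 + 22 = 25
  R4: |-18| + |-9| = 18 + 9 = 27
  R5: |-1| + |-8| = 1 + 8 = 9
  → nearest: R5 (9)
Q2 at (-13, 3):
  R3: |23| + |-18| = 23 + 18 = 41
  R4: |8| + |-5| = 8 + 5 = 13
  R5: |25| + |-4| = 25 + 4 = 29
  → nearest: R4 (13)
Q3 at (2, 4):
  R3: |8| + |-19| = 8 + 19 = 27
  R4: |-7| + |-6| = 7 + 6 = 13
  R5: |10| + |-5| = 10 + 5 = 15
  → nearest: R4 (13)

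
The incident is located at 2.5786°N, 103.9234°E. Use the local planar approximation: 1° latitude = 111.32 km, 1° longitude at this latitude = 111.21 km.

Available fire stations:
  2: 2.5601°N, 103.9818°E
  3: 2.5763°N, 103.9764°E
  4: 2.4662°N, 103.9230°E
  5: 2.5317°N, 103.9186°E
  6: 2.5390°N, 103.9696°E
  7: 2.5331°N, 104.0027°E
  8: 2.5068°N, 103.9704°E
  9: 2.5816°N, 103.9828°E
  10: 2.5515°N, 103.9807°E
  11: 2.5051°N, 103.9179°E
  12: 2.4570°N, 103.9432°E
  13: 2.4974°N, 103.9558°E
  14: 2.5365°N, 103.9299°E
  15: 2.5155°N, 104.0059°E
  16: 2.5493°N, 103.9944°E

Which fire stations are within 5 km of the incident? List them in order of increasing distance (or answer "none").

Distances from 2.5786°N, 103.9234°E:
2: √((-0.0185·111.32)² + (0.0584·111.21)²) = √(4.241211 + 42.180660) = 6.8134 km
3: √((-0.0023·111.32)² + (0.0530·111.21)²) = √(0.065554 + 34.740768) = 5.8997 km
4: √((-0.1124·111.32)² + (-0.0004·111.21)²) = √(156.559353 + 0.001979) = 12.5124 km
5: √((-0.0469·111.32)² + (-0.0048·111.21)²) = √(27.257880 + 0.284951) = 5.2481 km
6: √((-0.0396·111.32)² + (0.0462·111.21)²) = √(19.432862 + 26.398037) = 6.7699 km
7: √((-0.0455·111.32)² + (0.0793·111.21)²) = √(25.654833 + 77.773932) = 10.1700 km
8: √((-0.0718·111.32)² + (0.0470·111.21)²) = √(63.884468 + 27.320170) = 9.5501 km
9: √((0.0030·111.32)² + (0.0594·111.21)²) = √(0.111529 + 43.637571) = 6.6143 km
10: √((-0.0271·111.32)² + (0.0573·111.21)²) = √(9.100913 + 40.606628) = 7.0504 km
11: √((-0.0735·111.32)² + (-0.0055·111.21)²) = √(66.945451 + 0.374122) = 8.2049 km
12: √((-0.1216·111.32)² + (0.0198·111.21)²) = √(183.237157 + 4.848619) = 13.7144 km
13: √((-0.0812·111.32)² + (0.0324·111.21)²) = √(81.706847 + 12.983079) = 9.7309 km
14: √((-0.0421·111.32)² + (0.0065·111.21)²) = √(21.963957 + 0.522534) = 4.7420 km
15: √((-0.0631·111.32)² + (0.0825·111.21)²) = √(49.340678 + 84.177414) = 11.5550 km
16: √((-0.0293·111.32)² + (0.0710·111.21)²) = √(10.638530 + 62.345395) = 8.5431 km
Threshold 5 km: 14 (4.7420 km) is within range.

14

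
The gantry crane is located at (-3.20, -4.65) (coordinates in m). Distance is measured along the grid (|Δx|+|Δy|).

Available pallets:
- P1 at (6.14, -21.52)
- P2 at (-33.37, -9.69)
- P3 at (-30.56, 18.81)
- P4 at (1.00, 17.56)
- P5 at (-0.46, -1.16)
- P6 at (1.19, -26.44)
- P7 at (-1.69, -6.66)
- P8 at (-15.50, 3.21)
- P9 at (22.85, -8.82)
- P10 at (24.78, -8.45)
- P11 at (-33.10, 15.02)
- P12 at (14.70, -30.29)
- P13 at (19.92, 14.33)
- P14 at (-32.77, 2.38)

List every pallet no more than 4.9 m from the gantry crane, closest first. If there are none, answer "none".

P7

Distances from (-3.20, -4.65):
P1: 26.21 m
P2: 35.21 m
P3: 50.82 m
P4: 26.41 m
P5: 6.23 m
P6: 26.18 m
P7: 3.52 m
P8: 20.16 m
P9: 30.22 m
P10: 31.78 m
P11: 49.57 m
P12: 43.54 m
P13: 42.10 m
P14: 36.60 m
Threshold 4.9 m: P7 (3.52 m) is within range.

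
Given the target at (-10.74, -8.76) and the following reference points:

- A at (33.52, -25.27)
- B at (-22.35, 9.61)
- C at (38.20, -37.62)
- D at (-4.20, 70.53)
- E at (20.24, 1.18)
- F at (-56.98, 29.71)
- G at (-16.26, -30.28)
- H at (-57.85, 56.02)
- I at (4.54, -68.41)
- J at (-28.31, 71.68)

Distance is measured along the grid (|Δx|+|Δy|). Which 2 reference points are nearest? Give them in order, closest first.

G, B

Distances from (-10.74, -8.76):
A: |44.26| + |-16.51| = 44.26 + 16.51 = 60.77
B: |-11.61| + |18.37| = 11.61 + 18.37 = 29.98
C: |48.94| + |-28.86| = 48.94 + 28.86 = 77.80
D: |6.54| + |79.29| = 6.54 + 79.29 = 85.83
E: |30.98| + |9.94| = 30.98 + 9.94 = 40.92
F: |-46.24| + |38.47| = 46.24 + 38.47 = 84.71
G: |-5.52| + |-21.52| = 5.52 + 21.52 = 27.04
H: |-47.11| + |64.78| = 47.11 + 64.78 = 111.89
I: |15.28| + |-59.65| = 15.28 + 59.65 = 74.93
J: |-17.57| + |80.44| = 17.57 + 80.44 = 98.01
Sorted: G (27.04) < B (29.98) < E (40.92) < A (60.77) < …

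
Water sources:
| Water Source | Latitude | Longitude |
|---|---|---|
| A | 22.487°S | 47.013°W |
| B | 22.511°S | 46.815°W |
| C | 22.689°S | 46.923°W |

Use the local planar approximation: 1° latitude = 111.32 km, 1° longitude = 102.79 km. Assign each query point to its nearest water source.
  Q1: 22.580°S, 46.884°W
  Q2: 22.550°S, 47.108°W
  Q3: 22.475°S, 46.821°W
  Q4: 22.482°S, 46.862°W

Q1 at 22.580°S, 46.884°W:
  A: √((0.093·111.32)² + (-0.129·102.79)²) = √(107.17964 + 175.82521) = 16.823 km
  B: √((0.069·111.32)² + (0.069·102.79)²) = √(58.99899 + 50.30370) = 10.455 km
  C: √((-0.109·111.32)² + (-0.039·102.79)²) = √(147.23104 + 16.07056) = 12.779 km
  → nearest: B (10.455 km)
Q2 at 22.550°S, 47.108°W:
  A: √((0.063·111.32)² + (0.095·102.79)²) = √(49.18441 + 95.35620) = 12.023 km
  B: √((0.039·111.32)² + (0.293·102.79)²) = √(18.84845 + 907.06200) = 30.429 km
  C: √((-0.139·111.32)² + (0.185·102.79)²) = √(239.42858 + 361.61396) = 24.516 km
  → nearest: A (12.023 km)
Q3 at 22.475°S, 46.821°W:
  A: √((-0.012·111.32)² + (-0.192·102.79)²) = √(1.78447 + 389.49707) = 19.781 km
  B: √((-0.036·111.32)² + (0.006·102.79)²) = √(16.06022 + 0.38037) = 4.055 km
  C: √((-0.214·111.32)² + (-0.102·102.79)²) = √(567.51055 + 109.92642) = 26.028 km
  → nearest: B (4.055 km)
Q4 at 22.482°S, 46.862°W:
  A: √((-0.005·111.32)² + (-0.151·102.79)²) = √(0.30980 + 240.91044) = 15.531 km
  B: √((-0.029·111.32)² + (0.047·102.79)²) = √(10.42179 + 23.33982) = 5.810 km
  C: √((-0.207·111.32)² + (-0.061·102.79)²) = √(530.99091 + 39.31528) = 23.881 km
  → nearest: B (5.810 km)

Q1→B; Q2→A; Q3→B; Q4→B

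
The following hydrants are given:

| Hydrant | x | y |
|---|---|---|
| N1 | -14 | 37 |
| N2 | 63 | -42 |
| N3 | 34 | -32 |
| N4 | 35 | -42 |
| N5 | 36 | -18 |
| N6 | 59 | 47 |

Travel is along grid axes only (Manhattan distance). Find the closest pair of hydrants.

Pairwise distances:
N3–N4: |1| + |-10| = 1 + 10 = 11
N3–N5: |2| + |14| = 2 + 14 = 16
N4–N5: |1| + |24| = 1 + 24 = 25
N2–N4: |-28| + |0| = 28 + 0 = 28
N2–N3: |-29| + |10| = 29 + 10 = 39
N2–N5: |-27| + |24| = 27 + 24 = 51
N1–N6: |73| + |10| = 73 + 10 = 83
N5–N6: |23| + |65| = 23 + 65 = 88
N2–N6: |-4| + |89| = 4 + 89 = 93
N3–N6: |25| + |79| = 25 + 79 = 104
N1–N5: |50| + |-55| = 50 + 55 = 105
N4–N6: |24| + |89| = 24 + 89 = 113
N1–N3: |48| + |-69| = 48 + 69 = 117
N1–N4: |49| + |-79| = 49 + 79 = 128
N1–N2: |77| + |-79| = 77 + 79 = 156
Closest pair: N3–N4 at 11.

N3 and N4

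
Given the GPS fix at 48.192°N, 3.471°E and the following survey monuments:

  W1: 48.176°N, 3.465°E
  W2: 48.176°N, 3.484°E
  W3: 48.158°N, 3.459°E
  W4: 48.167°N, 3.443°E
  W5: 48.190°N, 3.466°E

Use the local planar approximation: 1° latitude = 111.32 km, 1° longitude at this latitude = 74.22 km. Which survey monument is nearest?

W5

Distances from 48.192°N, 3.471°E:
W1: 1.836 km
W2: 2.026 km
W3: 3.888 km
W4: 3.473 km
W5: 0.433 km
Minimum: W5 at 0.433 km.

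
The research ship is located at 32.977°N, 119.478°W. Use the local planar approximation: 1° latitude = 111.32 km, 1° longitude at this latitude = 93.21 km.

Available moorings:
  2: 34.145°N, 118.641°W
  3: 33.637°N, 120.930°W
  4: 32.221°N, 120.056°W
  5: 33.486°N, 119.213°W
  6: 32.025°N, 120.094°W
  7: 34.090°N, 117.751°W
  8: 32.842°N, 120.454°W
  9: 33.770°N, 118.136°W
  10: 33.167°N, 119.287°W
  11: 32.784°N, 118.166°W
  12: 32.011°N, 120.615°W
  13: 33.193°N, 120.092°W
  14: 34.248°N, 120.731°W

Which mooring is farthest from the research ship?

Distances from 32.977°N, 119.478°W:
2: 151.632 km
3: 153.997 km
4: 99.926 km
5: 61.812 km
6: 120.531 km
7: 203.134 km
8: 92.206 km
9: 153.100 km
10: 27.646 km
11: 124.164 km
12: 150.982 km
13: 62.077 km
14: 183.464 km
Maximum: 7 at 203.134 km.

7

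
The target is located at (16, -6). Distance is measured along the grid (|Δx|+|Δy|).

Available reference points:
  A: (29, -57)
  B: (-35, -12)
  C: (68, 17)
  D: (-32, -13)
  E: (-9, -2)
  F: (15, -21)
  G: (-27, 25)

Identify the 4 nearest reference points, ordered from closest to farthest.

Distances from (16, -6):
A: |13| + |-51| = 13 + 51 = 64
B: |-51| + |-6| = 51 + 6 = 57
C: |52| + |23| = 52 + 23 = 75
D: |-48| + |-7| = 48 + 7 = 55
E: |-25| + |4| = 25 + 4 = 29
F: |-1| + |-15| = 1 + 15 = 16
G: |-43| + |31| = 43 + 31 = 74
Sorted: F (16) < E (29) < D (55) < B (57) < A (64) < G (74) < …

F, E, D, B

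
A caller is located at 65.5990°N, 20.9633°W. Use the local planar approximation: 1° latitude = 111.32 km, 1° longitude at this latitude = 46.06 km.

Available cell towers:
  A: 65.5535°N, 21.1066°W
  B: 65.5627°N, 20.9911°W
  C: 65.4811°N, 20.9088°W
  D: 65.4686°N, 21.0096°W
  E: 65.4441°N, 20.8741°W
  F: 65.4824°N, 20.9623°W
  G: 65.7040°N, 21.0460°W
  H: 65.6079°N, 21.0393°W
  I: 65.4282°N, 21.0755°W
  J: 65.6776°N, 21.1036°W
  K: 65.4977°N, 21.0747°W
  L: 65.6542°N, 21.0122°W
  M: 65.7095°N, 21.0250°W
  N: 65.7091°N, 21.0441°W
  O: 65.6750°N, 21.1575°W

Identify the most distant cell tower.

I

Distances from 65.5990°N, 20.9633°W:
A: √((-0.0455·111.32)² + (-0.1433·46.06)²) = √(25.654833 + 43.565254) = 8.3199 km
B: √((-0.0363·111.32)² + (-0.0278·46.06)²) = √(16.329002 + 1.639598) = 4.2389 km
C: √((-0.1179·111.32)² + (0.0545·46.06)²) = √(172.255860 + 6.301455) = 13.3625 km
D: √((-0.1304·111.32)² + (-0.0463·46.06)²) = √(210.717972 + 4.547889) = 14.6719 km
E: √((-0.1549·111.32)² + (0.0892·46.06)²) = √(297.337189 + 16.880200) = 17.7262 km
F: √((-0.1166·111.32)² + (0.0010·46.06)²) = √(168.478116 + 0.002122) = 12.9800 km
G: √((0.1050·111.32)² + (-0.0827·46.06)²) = √(136.623370 + 14.509715) = 12.2936 km
H: √((0.0089·111.32)² + (-0.0760·46.06)²) = √(0.981582 + 12.253920) = 3.6381 km
I: √((-0.1708·111.32)² + (-0.1122·46.06)²) = √(361.511509 + 26.707521) = 19.7033 km
J: √((0.0786·111.32)² + (-0.1403·46.06)²) = √(76.558160 + 41.760261) = 10.8774 km
K: √((-0.1013·111.32)² + (-0.1114·46.06)²) = √(127.164324 + 26.328023) = 12.3892 km
L: √((0.0552·111.32)² + (-0.0489·46.06)²) = √(37.759354 + 5.073008) = 6.5446 km
M: √((0.1105·111.32)² + (-0.0617·46.06)²) = √(151.311157 + 8.076407) = 12.6249 km
N: √((0.1101·111.32)² + (-0.0808·46.06)²) = √(150.217674 + 13.850664) = 12.8089 km
O: √((0.0760·111.32)² + (-0.1942·46.06)²) = √(71.577015 + 80.010377) = 12.3121 km
Maximum: I at 19.7033 km.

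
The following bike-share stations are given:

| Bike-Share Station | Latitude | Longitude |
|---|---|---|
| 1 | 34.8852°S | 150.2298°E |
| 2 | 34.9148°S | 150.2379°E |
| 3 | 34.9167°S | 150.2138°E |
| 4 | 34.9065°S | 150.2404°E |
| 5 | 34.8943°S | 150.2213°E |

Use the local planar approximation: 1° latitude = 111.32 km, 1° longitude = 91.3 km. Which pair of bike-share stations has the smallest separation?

Pairwise distances:
2–4: √((0.0083·111.32)² + (0.0025·91.3)²) = √(0.853695 + 0.052098) = 0.9517 km
1–5: √((-0.0091·111.32)² + (-0.0085·91.3)²) = √(1.026193 + 0.602254) = 1.2761 km
4–5: √((0.0122·111.32)² + (-0.0191·91.3)²) = √(1.844446 + 3.040943) = 2.2103 km
2–3: √((-0.0019·111.32)² + (-0.0241·91.3)²) = √(0.044736 + 4.841452) = 2.2105 km
1–4: √((-0.0213·111.32)² + (0.0106·91.3)²) = √(5.622191 + 0.936598) = 2.5610 km
3–5: √((0.0224·111.32)² + (0.0075·91.3)²) = √(6.217881 + 0.468883) = 2.5859 km
3–4: √((0.0102·111.32)² + (0.0266·91.3)²) = √(1.289278 + 5.898001) = 2.6809 km
2–5: √((0.0205·111.32)² + (-0.0166·91.3)²) = √(5.207798 + 2.296983) = 2.7395 km
1–2: √((-0.0296·111.32)² + (0.0081·91.3)²) = √(10.857499 + 0.546905) = 3.3770 km
1–3: √((-0.0315·111.32)² + (-0.0160·91.3)²) = √(12.296103 + 2.133937) = 3.7987 km
Closest pair: 2–4 at 0.9517 km.

2 and 4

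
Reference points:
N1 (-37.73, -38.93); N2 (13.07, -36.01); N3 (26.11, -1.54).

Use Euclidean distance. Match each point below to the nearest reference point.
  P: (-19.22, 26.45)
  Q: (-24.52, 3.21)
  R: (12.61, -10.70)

P→N3; Q→N1; R→N3

P at (-19.22, 26.45):
  N1: 67.95
  N2: 70.31
  N3: 53.28
  → nearest: N3 (53.28)
Q at (-24.52, 3.21):
  N1: 44.16
  N2: 54.33
  N3: 50.85
  → nearest: N1 (44.16)
R at (12.61, -10.70):
  N1: 57.72
  N2: 25.31
  N3: 16.31
  → nearest: N3 (16.31)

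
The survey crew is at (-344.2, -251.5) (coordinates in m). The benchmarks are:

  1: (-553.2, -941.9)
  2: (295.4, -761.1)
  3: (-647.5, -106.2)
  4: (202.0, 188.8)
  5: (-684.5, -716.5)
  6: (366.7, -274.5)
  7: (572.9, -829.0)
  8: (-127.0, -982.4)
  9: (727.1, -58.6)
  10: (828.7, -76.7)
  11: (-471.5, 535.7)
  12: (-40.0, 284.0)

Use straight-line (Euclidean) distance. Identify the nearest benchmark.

3

Distances from (-344.2, -251.5):
1: √((-209.0)² + (-690.4)²) = √(43681.000 + 476652.160) = 721.3 m
2: √((639.6)² + (-509.6)²) = √(409088.160 + 259692.160) = 817.8 m
3: √((-303.3)² + (145.3)²) = √(91990.890 + 21112.090) = 336.3 m
4: √((546.2)² + (440.3)²) = √(298334.440 + 193864.090) = 701.6 m
5: √((-340.3)² + (-465.0)²) = √(115804.090 + 216225.000) = 576.2 m
6: √((710.9)² + (-23.0)²) = √(505378.810 + 529.000) = 711.3 m
7: √((917.1)² + (-577.5)²) = √(841072.410 + 333506.250) = 1083.8 m
8: √((217.2)² + (-730.9)²) = √(47175.840 + 534214.810) = 762.5 m
9: √((1071.3)² + (192.9)²) = √(1147683.690 + 37210.410) = 1088.5 m
10: √((1172.9)² + (174.8)²) = √(1375694.410 + 30555.040) = 1185.9 m
11: √((-127.3)² + (787.2)²) = √(16205.290 + 619683.840) = 797.4 m
12: √((304.2)² + (535.5)²) = √(92537.640 + 286760.250) = 615.9 m
Minimum: 3 at 336.3 m.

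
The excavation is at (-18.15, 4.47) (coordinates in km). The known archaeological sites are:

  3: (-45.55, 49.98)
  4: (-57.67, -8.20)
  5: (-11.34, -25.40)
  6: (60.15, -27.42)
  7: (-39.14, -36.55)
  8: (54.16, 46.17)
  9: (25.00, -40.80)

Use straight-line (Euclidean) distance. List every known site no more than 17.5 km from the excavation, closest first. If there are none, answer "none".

none

Distances from (-18.15, 4.47):
3: √((-27.40)² + (45.51)²) = √(750.7600 + 2071.1601) = 53.12 km
4: √((-39.52)² + (-12.67)²) = √(1561.8304 + 160.5289) = 41.50 km
5: √((6.81)² + (-29.87)²) = √(46.3761 + 892.2169) = 30.64 km
6: √((78.30)² + (-31.89)²) = √(6130.8900 + 1016.9721) = 84.55 km
7: √((-20.99)² + (-41.02)²) = √(440.5801 + 1682.6404) = 46.08 km
8: √((72.31)² + (41.70)²) = √(5228.7361 + 1738.8900) = 83.47 km
9: √((43.15)² + (-45.27)²) = √(1861.9225 + 2049.3729) = 62.54 km
Threshold 17.5 km: none within range.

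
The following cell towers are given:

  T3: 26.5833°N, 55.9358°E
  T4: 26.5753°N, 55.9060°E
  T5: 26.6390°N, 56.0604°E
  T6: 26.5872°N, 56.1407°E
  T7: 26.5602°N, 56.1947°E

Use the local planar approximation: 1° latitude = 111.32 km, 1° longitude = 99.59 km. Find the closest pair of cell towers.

T3 and T4

Pairwise distances:
T3–T4: √((-0.0080·111.32)² + (-0.0298·99.59)²) = √(0.793097 + 8.807730) = 3.0985 km
T3–T5: √((0.0557·111.32)² + (0.1246·99.59)²) = √(38.446498 + 153.981147) = 13.8718 km
T3–T6: √((0.0039·111.32)² + (0.2049·99.59)²) = √(0.188484 + 416.404469) = 20.4106 km
T3–T7: √((-0.0231·111.32)² + (0.2589·99.59)²) = √(6.612571 + 664.806972) = 25.9118 km
T4–T5: √((0.0637·111.32)² + (0.1544·99.59)²) = √(50.283472 + 236.442780) = 16.9330 km
T4–T6: √((0.0119·111.32)² + (0.2347·99.59)²) = √(1.754851 + 546.333264) = 23.4113 km
T4–T7: √((-0.0151·111.32)² + (0.2887·99.59)²) = √(2.825532 + 826.656400) = 28.8007 km
T5–T6: √((-0.0518·111.32)² + (0.0803·99.59)²) = √(33.251092 + 63.953241) = 9.8592 km
T5–T7: √((-0.0788·111.32)² + (0.1343·99.59)²) = √(76.948265 + 178.888940) = 15.9949 km
T6–T7: √((-0.0270·111.32)² + (0.0540·99.59)²) = √(9.033872 + 28.921378) = 6.1608 km
Closest pair: T3–T4 at 3.0985 km.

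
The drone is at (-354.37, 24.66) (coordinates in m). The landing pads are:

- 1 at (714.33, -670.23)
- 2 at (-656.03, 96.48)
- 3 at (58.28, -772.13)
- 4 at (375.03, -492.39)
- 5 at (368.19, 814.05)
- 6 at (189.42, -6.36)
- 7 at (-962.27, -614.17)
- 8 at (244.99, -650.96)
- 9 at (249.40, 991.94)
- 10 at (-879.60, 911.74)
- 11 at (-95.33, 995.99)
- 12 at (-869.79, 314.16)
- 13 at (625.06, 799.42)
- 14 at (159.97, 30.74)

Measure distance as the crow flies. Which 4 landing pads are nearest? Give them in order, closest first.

Distances from (-354.37, 24.66):
1: 1274.75 m
2: 310.09 m
3: 897.30 m
4: 894.07 m
5: 1070.15 m
6: 544.67 m
7: 881.84 m
8: 903.16 m
9: 1140.25 m
10: 1030.91 m
11: 1005.28 m
12: 591.16 m
13: 1248.81 m
14: 514.38 m
Sorted: 2 (310.09 m) < 14 (514.38 m) < 6 (544.67 m) < 12 (591.16 m) < 7 (881.84 m) < 4 (894.07 m) < …

2, 14, 6, 12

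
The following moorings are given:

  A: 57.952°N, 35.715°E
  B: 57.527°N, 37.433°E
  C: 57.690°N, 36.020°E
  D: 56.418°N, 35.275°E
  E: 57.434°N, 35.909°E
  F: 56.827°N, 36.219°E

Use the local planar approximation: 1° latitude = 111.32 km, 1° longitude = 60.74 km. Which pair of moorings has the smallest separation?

C and E

Pairwise distances:
A–B: √((-0.425·111.32)² + (1.718·60.74)²) = √(2238.33072 + 10889.19799) = 114.575 km
A–C: √((-0.262·111.32)² + (0.305·60.74)²) = √(850.64622 + 343.20156) = 34.552 km
A–D: √((-1.534·111.32)² + (-0.440·60.74)²) = √(29160.64424 + 714.25770) = 172.844 km
A–E: √((-0.518·111.32)² + (0.194·60.74)²) = √(3325.10922 + 138.85229) = 58.855 km
A–F: √((-1.125·111.32)² + (0.504·60.74)²) = √(15683.80522 + 937.15332) = 128.922 km
B–C: √((0.163·111.32)² + (-1.413·60.74)²) = √(329.24683 + 7366.03705) = 87.723 km
B–D: √((-1.109·111.32)² + (-2.158·60.74)²) = √(15240.86049 + 17181.15896) = 180.061 km
B–E: √((-0.093·111.32)² + (-1.524·60.74)²) = √(107.17964 + 8568.79019) = 93.145 km
B–F: √((-0.700·111.32)² + (-1.214·60.74)²) = √(6072.14978 + 5437.34574) = 107.282 km
C–D: √((-1.272·111.32)² + (-0.745·60.74)²) = √(20050.28813 + 2047.68015) = 148.654 km
C–E: √((-0.256·111.32)² + (-0.111·60.74)²) = √(812.13144 + 45.45645) = 29.285 km
C–F: √((-0.863·111.32)² + (0.199·60.74)²) = √(9229.28350 + 146.10185) = 96.827 km
D–E: √((1.016·111.32)² + (0.634·60.74)²) = √(12791.86335 + 1482.95540) = 119.477 km
D–F: √((0.409·111.32)² + (0.944·60.74)²) = √(2072.96997 + 3287.71046) = 73.217 km
E–F: √((-0.607·111.32)² + (0.310·60.74)²) = √(4565.87248 + 354.54630) = 70.146 km
Closest pair: C–E at 29.285 km.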